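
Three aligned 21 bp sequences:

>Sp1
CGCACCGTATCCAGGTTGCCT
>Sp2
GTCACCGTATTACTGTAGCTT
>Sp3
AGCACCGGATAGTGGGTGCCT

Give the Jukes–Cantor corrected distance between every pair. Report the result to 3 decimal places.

Sp1–Sp2: 8/21 sites differ → p ≈ 0.380952, d = −0.75 ln(1 − 0.507936) = 0.531860 ≈ 0.532.
Sp1–Sp3: 6/21 sites differ → p ≈ 0.285714, d = −0.75 ln(1 − 0.380952) = 0.359679 ≈ 0.360.
Sp2–Sp3: 10/21 sites differ → p ≈ 0.47619, d = −0.75 ln(1 − 0.63492) = 0.755729 ≈ 0.756.

d(Sp1,Sp2) = 0.532, d(Sp1,Sp3) = 0.360, d(Sp2,Sp3) = 0.756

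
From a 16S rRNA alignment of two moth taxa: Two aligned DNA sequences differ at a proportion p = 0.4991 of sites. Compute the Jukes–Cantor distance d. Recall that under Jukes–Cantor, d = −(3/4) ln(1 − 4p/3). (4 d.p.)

0.8213

d = −(3/4) ln(1 − 4p/3) = −0.75 ln(1 − 0.665467) = −0.75 ln(0.334533)
  = −0.75 × (-1.095020) = 0.821265 substitutions/site.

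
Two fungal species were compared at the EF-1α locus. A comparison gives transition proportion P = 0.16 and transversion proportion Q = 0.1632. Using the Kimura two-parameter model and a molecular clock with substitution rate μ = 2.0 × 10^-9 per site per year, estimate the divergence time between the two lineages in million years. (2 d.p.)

Under the Kimura two-parameter model, d = −½ ln(1 − 2P − Q) − ¼ ln(1 − 2Q).
1 − 2P − Q = 0.5168, giving −½ ln(0.5168) = 0.330050.
1 − 2Q = 0.6736, giving −¼ ln(0.6736) = 0.098780.
d = 0.330050 + 0.098780 = 0.428830.
Under a molecular clock d = 2μt, so t = d/(2μ) = 0.428830 / (2 × 2.0 × 10^-9) = 107.21 million years.

107.21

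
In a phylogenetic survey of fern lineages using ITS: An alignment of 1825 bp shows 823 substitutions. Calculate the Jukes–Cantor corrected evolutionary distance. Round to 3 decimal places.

p = 823/1825 ≈ 0.450959.
d = −(3/4) ln(1 − 4p/3) = −0.75 ln(1 − 0.601279) = −0.75 ln(0.398721)
  = −0.75 × (-0.919493) = 0.689620 substitutions/site.

0.690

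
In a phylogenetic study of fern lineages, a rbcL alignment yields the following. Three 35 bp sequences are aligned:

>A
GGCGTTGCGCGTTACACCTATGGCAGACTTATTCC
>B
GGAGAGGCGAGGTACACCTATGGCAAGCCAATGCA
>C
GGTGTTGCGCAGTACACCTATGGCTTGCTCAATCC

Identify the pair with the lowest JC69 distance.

A–B: 11/35 differ, p = 0.314, d = 0.407.
A–C: 8/35 differ, p = 0.229, d = 0.273.
B–C: 12/35 differ, p = 0.343, d = 0.458.
The smallest distance is between A and C.

A and C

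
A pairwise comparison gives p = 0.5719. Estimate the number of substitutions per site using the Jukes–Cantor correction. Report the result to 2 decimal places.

d = −(3/4) ln(1 − 4p/3) = −0.75 ln(1 − 0.762533) = −0.75 ln(0.237467)
  = −0.75 × (-1.437727) = 1.078295 substitutions/site.

1.08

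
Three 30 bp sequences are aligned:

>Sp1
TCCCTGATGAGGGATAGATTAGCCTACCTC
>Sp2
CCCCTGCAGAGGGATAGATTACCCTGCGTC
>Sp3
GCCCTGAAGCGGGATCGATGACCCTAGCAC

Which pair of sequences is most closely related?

Sp1 and Sp2

Sp1–Sp2: 6/30 differ, p = 0.200, d = 0.233.
Sp1–Sp3: 8/30 differ, p = 0.267, d = 0.330.
Sp2–Sp3: 9/30 differ, p = 0.300, d = 0.383.
The smallest distance is between Sp1 and Sp2.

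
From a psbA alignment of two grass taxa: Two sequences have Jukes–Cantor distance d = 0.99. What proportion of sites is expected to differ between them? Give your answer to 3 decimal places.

p = (3/4)(1 − e^(−4d/3)) = 0.75 × (1 − e^(-1.32)) = 0.75 × (1 − 0.267135) = 0.549649.

0.550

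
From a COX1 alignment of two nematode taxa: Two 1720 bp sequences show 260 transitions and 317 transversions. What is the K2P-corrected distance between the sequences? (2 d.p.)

0.45

P = 260/1720 ≈ 0.151163 and Q = 317/1720 ≈ 0.184302.
Under the Kimura two-parameter model, d = −½ ln(1 − 2P − Q) − ¼ ln(1 − 2Q).
1 − 2P − Q = 0.513372, giving −½ ln(0.513372) = 0.333377.
1 − 2Q = 0.631396, giving −¼ ln(0.631396) = 0.114956.
d = 0.333377 + 0.114956 = 0.448333.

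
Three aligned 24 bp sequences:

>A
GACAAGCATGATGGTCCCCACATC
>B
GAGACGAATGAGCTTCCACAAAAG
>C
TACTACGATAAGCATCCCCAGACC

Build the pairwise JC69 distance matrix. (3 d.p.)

d(A,B) = 0.608, d(A,C) = 0.608, d(B,C) = 0.824

A–B: 10/24 sites differ → p ≈ 0.416667, d = −0.75 ln(1 − 0.555556) = 0.608198 ≈ 0.608.
A–C: 10/24 sites differ → p ≈ 0.416667, d = −0.75 ln(1 − 0.555556) = 0.608198 ≈ 0.608.
B–C: 12/24 sites differ → p = 0.5, d = −0.75 ln(1 − 0.666667) = 0.823960 ≈ 0.824.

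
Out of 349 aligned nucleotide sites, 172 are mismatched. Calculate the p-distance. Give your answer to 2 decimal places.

p = 172/349 = 0.492836… ≈ 0.49 (to 2 d.p.).

0.49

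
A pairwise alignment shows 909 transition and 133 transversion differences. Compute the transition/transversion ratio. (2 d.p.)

6.83

R = 909/133 = 6.834586… ≈ 6.83 (to 2 d.p.).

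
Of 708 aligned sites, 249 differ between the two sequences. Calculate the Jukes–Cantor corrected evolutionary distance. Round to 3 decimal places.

0.475

p = 249/708 ≈ 0.351695.
d = −(3/4) ln(1 − 4p/3) = −0.75 ln(1 − 0.468927) = −0.75 ln(0.531073)
  = −0.75 × (-0.632856) = 0.474642 substitutions/site.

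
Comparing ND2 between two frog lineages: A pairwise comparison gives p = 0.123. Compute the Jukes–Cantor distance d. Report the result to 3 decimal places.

0.134

d = −(3/4) ln(1 − 4p/3) = −0.75 ln(1 − 0.164) = −0.75 ln(0.836)
  = −0.75 × (-0.179127) = 0.134345 substitutions/site.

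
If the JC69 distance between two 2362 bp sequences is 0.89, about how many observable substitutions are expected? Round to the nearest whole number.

Invert JC69: p = (3/4)(1 − e^(−4d/3)) = 0.75 × (1 − e^(-1.186667)) = 0.75 × (1 − 0.305237) = 0.521072.
Expected differing sites = pL ≈ 0.521072 × 2362 = 1230.772064 ≈ 1231.

1231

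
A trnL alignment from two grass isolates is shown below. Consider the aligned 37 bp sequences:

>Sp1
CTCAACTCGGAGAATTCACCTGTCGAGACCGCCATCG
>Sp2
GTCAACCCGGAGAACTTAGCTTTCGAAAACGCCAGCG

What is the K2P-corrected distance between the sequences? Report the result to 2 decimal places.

Of 37 sites, 4 differences are transitions and 5 are transversions, so P = 4/37 ≈ 0.108108 and Q = 5/37 ≈ 0.135135.
Under the Kimura two-parameter model, d = −½ ln(1 − 2P − Q) − ¼ ln(1 − 2Q).
1 − 2P − Q = 0.648649, giving −½ ln(0.648649) = 0.216432.
1 − 2Q = 0.72973, giving −¼ ln(0.72973) = 0.078770.
d = 0.216432 + 0.078770 = 0.295202.

0.30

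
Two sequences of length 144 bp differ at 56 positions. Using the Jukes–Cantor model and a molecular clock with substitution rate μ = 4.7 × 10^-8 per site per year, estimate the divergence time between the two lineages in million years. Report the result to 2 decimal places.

p = 56/144 ≈ 0.388889.
d = −(3/4) ln(1 − 4p/3) = −0.75 ln(1 − 0.518519) = −0.75 ln(0.481481)
  = −0.75 × (-0.730889) = 0.548167 substitutions/site.
Under a molecular clock d = 2μt, so t = d/(2μ) = 0.548167 / (2 × 4.7 × 10^-8) = 5.83 million years.

5.83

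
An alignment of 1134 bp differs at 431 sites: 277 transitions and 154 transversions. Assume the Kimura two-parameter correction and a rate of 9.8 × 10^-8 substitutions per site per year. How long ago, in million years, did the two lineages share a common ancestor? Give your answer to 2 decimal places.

P = 277/1134 ≈ 0.244268 and Q = 154/1134 ≈ 0.135802.
Under the Kimura two-parameter model, d = −½ ln(1 − 2P − Q) − ¼ ln(1 − 2Q).
1 − 2P − Q = 0.375662, giving −½ ln(0.375662) = 0.489533.
1 − 2Q = 0.728396, giving −¼ ln(0.728396) = 0.079228.
d = 0.489533 + 0.079228 = 0.568761.
Under a molecular clock d = 2μt, so t = d/(2μ) = 0.568761 / (2 × 9.8 × 10^-8) = 2.90 million years.

2.90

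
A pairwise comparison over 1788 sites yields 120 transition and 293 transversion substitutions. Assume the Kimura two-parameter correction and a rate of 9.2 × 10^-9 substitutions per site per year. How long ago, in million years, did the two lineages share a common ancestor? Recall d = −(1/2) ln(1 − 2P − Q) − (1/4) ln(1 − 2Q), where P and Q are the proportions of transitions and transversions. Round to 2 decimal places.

15.01

P = 120/1788 ≈ 0.067114 and Q = 293/1788 ≈ 0.16387.
Under the Kimura two-parameter model, d = −½ ln(1 − 2P − Q) − ¼ ln(1 − 2Q).
1 − 2P − Q = 0.701902, giving −½ ln(0.701902) = 0.176981.
1 − 2Q = 0.67226, giving −¼ ln(0.67226) = 0.099278.
d = 0.176981 + 0.099278 = 0.276259.
Under a molecular clock d = 2μt, so t = d/(2μ) = 0.276259 / (2 × 9.2 × 10^-9) = 15.01 million years.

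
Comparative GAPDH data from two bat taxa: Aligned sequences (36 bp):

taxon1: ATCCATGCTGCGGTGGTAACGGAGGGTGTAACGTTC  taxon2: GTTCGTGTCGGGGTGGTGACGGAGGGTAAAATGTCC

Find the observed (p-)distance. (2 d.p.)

The sequences differ at 11 of 36 positions.
p = 11/36 = 0.305555… ≈ 0.31 (to 2 d.p.).

0.31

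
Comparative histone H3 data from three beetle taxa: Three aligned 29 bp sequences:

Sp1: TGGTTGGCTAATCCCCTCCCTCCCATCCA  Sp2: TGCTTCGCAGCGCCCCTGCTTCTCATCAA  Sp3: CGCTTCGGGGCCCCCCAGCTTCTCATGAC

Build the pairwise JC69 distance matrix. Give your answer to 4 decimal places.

Sp1–Sp2: 10/29 sites differ → p ≈ 0.344828, d = −0.75 ln(1 − 0.459771) = 0.461822 ≈ 0.4618.
Sp1–Sp3: 15/29 sites differ → p ≈ 0.517241, d = −0.75 ln(1 − 0.689655) = 0.877553 ≈ 0.8776.
Sp2–Sp3: 7/29 sites differ → p ≈ 0.241379, d = −0.75 ln(1 − 0.321839) = 0.291278 ≈ 0.2913.

d(Sp1,Sp2) = 0.4618, d(Sp1,Sp3) = 0.8776, d(Sp2,Sp3) = 0.2913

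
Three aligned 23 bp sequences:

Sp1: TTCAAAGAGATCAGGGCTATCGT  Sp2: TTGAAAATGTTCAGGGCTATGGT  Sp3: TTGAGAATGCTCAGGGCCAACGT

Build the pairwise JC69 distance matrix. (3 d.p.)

d(Sp1,Sp2) = 0.257, d(Sp1,Sp3) = 0.390, d(Sp2,Sp3) = 0.257

Sp1–Sp2: 5/23 sites differ → p ≈ 0.217391, d = −0.75 ln(1 − 0.289855) = 0.256715 ≈ 0.257.
Sp1–Sp3: 7/23 sites differ → p ≈ 0.304348, d = −0.75 ln(1 − 0.405797) = 0.390401 ≈ 0.390.
Sp2–Sp3: 5/23 sites differ → p ≈ 0.217391, d = −0.75 ln(1 − 0.289855) = 0.256715 ≈ 0.257.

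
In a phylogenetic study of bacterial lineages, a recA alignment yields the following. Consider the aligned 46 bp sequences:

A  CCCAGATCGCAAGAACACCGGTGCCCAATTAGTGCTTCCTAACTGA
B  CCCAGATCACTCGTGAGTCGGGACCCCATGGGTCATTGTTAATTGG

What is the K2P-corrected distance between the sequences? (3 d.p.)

0.612

Of 46 sites, 9 differences are transitions and 10 are transversions, so P = 9/46 ≈ 0.195652 and Q = 10/46 ≈ 0.217391.
Under the Kimura two-parameter model, d = −½ ln(1 − 2P − Q) − ¼ ln(1 − 2Q).
1 − 2P − Q = 0.391305, giving −½ ln(0.391305) = 0.469134.
1 − 2Q = 0.565218, giving −¼ ln(0.565218) = 0.142636.
d = 0.469134 + 0.142636 = 0.611770.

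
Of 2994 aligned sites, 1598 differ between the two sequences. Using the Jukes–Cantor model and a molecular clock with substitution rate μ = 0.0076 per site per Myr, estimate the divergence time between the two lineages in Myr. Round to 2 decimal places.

61.36

p = 1598/2994 ≈ 0.533734.
d = −(3/4) ln(1 − 4p/3) = −0.75 ln(1 − 0.711645) = −0.75 ln(0.288355)
  = −0.75 × (-1.243563) = 0.932672 substitutions/site.
Under a molecular clock d = 2μt, so t = d/(2μ) = 0.932672 / (2 × 0.0076) = 61.36 Myr.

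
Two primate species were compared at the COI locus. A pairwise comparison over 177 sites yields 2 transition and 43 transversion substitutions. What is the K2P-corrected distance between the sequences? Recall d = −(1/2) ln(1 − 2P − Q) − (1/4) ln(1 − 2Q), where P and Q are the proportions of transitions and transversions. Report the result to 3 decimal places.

0.321

P = 2/177 ≈ 0.011299 and Q = 43/177 ≈ 0.242938.
Under the Kimura two-parameter model, d = −½ ln(1 − 2P − Q) − ¼ ln(1 − 2Q).
1 − 2P − Q = 0.734464, giving −½ ln(0.734464) = 0.154307.
1 − 2Q = 0.514124, giving −¼ ln(0.514124) = 0.166323.
d = 0.154307 + 0.166323 = 0.320630.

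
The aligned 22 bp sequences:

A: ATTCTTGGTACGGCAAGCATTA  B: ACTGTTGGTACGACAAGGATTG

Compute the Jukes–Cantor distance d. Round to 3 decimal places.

The sequences differ at 5 of 22 sites (2, 4, 13, 18, 22), so p = 5/22 ≈ 0.227273.
d = −(3/4) ln(1 − 4p/3) = −0.75 ln(1 − 0.303031) = −0.75 ln(0.696969)
  = −0.75 × (-0.361014) = 0.270761 substitutions/site.

0.271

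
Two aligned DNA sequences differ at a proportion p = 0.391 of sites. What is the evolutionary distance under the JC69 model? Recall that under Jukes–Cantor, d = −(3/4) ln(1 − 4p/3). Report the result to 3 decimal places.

d = −(3/4) ln(1 − 4p/3) = −0.75 ln(1 − 0.521333) = −0.75 ln(0.478667)
  = −0.75 × (-0.736750) = 0.552563 substitutions/site.

0.553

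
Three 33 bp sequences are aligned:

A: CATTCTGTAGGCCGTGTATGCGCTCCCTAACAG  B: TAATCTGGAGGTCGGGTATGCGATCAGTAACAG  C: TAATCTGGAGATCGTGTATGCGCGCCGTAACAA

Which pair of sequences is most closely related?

B and C

A–B: 8/33 differ, p = 0.242, d = 0.293.
A–C: 8/33 differ, p = 0.242, d = 0.293.
B–C: 6/33 differ, p = 0.182, d = 0.208.
The smallest distance is between B and C.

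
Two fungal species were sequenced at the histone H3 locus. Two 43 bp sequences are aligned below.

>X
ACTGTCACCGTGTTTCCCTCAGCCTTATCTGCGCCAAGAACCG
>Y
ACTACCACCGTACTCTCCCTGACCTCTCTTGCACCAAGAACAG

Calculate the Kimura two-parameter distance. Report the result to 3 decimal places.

Of 43 sites, 14 differences are transitions and 2 are transversions, so P = 14/43 ≈ 0.325581 and Q = 2/43 ≈ 0.046512.
Under the Kimura two-parameter model, d = −½ ln(1 − 2P − Q) − ¼ ln(1 − 2Q).
1 − 2P − Q = 0.302326, giving −½ ln(0.302326) = 0.598125.
1 − 2Q = 0.906976, giving −¼ ln(0.906976) = 0.024410.
d = 0.598125 + 0.024410 = 0.622535.

0.623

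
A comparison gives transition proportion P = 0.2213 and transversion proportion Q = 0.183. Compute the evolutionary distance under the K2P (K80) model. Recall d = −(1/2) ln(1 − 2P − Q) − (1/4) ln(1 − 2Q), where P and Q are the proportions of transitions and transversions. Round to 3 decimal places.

Under the Kimura two-parameter model, d = −½ ln(1 − 2P − Q) − ¼ ln(1 − 2Q).
1 − 2P − Q = 0.3744, giving −½ ln(0.3744) = 0.491215.
1 − 2Q = 0.634, giving −¼ ln(0.634) = 0.113927.
d = 0.491215 + 0.113927 = 0.605142.

0.605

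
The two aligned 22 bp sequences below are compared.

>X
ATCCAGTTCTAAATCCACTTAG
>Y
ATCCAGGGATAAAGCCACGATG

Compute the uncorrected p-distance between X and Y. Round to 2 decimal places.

0.32

The sequences differ at 7 of 22 positions (sites 7, 8, 9, 14, 19, 20, 21).
p = 7/22 = 0.318181… ≈ 0.32 (to 2 d.p.).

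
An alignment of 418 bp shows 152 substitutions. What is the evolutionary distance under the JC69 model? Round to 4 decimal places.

0.4975

p = 152/418 ≈ 0.363636.
d = −(3/4) ln(1 − 4p/3) = −0.75 ln(1 − 0.484848) = −0.75 ln(0.515152)
  = −0.75 × (-0.663293) = 0.497470 substitutions/site.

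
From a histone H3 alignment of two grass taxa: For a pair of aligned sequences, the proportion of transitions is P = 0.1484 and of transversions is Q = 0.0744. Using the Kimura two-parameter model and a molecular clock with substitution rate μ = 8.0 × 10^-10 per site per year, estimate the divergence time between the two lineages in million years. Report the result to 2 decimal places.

170.16

Under the Kimura two-parameter model, d = −½ ln(1 − 2P − Q) − ¼ ln(1 − 2Q).
1 − 2P − Q = 0.6288, giving −½ ln(0.6288) = 0.231971.
1 − 2Q = 0.8512, giving −¼ ln(0.8512) = 0.040277.
d = 0.231971 + 0.040277 = 0.272248.
Under a molecular clock d = 2μt, so t = d/(2μ) = 0.272248 / (2 × 8.0 × 10^-10) = 170.16 million years.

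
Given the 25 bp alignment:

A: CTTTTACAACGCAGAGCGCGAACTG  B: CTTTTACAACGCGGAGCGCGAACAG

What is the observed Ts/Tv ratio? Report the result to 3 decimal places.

1.000

Transitions are A↔G and C↔T; transversions are all other mismatches.
Transitions: 1. Transversions: 1.
R = 1/1 = 1.000.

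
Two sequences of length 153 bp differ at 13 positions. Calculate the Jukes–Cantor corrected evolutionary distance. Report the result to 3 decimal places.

0.090

p = 13/153 ≈ 0.084967.
d = −(3/4) ln(1 − 4p/3) = −0.75 ln(1 − 0.113289) = −0.75 ln(0.886711)
  = −0.75 × (-0.120236) = 0.090177 substitutions/site.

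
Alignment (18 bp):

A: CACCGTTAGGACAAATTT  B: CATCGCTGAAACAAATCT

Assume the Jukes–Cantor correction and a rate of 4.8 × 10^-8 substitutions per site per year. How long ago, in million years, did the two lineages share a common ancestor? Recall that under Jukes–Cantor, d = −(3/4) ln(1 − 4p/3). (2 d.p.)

4.59

The sequences differ at 6 of 18 sites (3, 6, 8, 9, 10, 17), so p = 6/18 ≈ 0.333333.
d = −(3/4) ln(1 − 4p/3) = −0.75 ln(1 − 0.444444) = −0.75 ln(0.555556)
  = −0.75 × (-0.587786) = 0.440840 substitutions/site.
Under a molecular clock d = 2μt, so t = d/(2μ) = 0.440840 / (2 × 4.8 × 10^-8) = 4.59 million years.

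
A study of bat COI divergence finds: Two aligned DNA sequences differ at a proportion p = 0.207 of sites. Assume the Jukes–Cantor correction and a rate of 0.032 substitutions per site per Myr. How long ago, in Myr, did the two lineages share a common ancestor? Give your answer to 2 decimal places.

d = −(3/4) ln(1 − 4p/3) = −0.75 ln(1 − 0.276) = −0.75 ln(0.724)
  = −0.75 × (-0.322964) = 0.242223 substitutions/site.
Under a molecular clock d = 2μt, so t = d/(2μ) = 0.242223 / (2 × 0.032) = 3.78 Myr.

3.78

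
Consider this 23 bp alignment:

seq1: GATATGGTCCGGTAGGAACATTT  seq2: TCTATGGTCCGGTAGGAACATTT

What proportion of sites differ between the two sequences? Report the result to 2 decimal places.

0.09

The sequences differ at 2 of 23 positions (sites 1, 2).
p = 2/23 = 0.086956… ≈ 0.09 (to 2 d.p.).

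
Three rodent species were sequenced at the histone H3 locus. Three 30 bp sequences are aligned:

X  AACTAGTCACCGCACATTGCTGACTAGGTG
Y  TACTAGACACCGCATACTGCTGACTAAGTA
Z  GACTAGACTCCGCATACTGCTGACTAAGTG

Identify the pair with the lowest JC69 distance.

Y and Z

X–Y: 6/30 differ, p = 0.200, d = 0.233.
X–Z: 6/30 differ, p = 0.200, d = 0.233.
Y–Z: 3/30 differ, p = 0.100, d = 0.107.
The smallest distance is between Y and Z.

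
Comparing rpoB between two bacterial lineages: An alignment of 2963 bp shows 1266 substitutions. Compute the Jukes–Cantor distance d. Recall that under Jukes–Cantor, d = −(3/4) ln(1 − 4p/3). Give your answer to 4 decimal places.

0.6324

p = 1266/2963 ≈ 0.42727.
d = −(3/4) ln(1 − 4p/3) = −0.75 ln(1 − 0.569693) = −0.75 ln(0.430307)
  = −0.75 × (-0.843256) = 0.632442 substitutions/site.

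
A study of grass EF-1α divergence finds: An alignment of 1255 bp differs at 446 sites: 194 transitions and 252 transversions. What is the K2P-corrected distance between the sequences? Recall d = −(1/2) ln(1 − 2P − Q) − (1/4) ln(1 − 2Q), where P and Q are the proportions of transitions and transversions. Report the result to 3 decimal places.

P = 194/1255 ≈ 0.154582 and Q = 252/1255 ≈ 0.200797.
Under the Kimura two-parameter model, d = −½ ln(1 − 2P − Q) − ¼ ln(1 − 2Q).
1 − 2P − Q = 0.490039, giving −½ ln(0.490039) = 0.356635.
1 − 2Q = 0.598406, giving −¼ ln(0.598406) = 0.128371.
d = 0.356635 + 0.128371 = 0.485006.

0.485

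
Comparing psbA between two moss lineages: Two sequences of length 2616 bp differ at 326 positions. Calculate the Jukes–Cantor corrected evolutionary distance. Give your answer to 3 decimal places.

0.136

p = 326/2616 ≈ 0.124618.
d = −(3/4) ln(1 − 4p/3) = −0.75 ln(1 − 0.166157) = −0.75 ln(0.833843)
  = −0.75 × (-0.181710) = 0.136283 substitutions/site.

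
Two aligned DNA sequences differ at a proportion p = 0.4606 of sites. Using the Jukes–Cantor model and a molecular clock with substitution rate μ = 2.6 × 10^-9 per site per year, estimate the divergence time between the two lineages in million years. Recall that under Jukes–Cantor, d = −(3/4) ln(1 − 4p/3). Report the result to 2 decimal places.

d = −(3/4) ln(1 − 4p/3) = −0.75 ln(1 − 0.614133) = −0.75 ln(0.385867)
  = −0.75 × (-0.952263) = 0.714197 substitutions/site.
Under a molecular clock d = 2μt, so t = d/(2μ) = 0.714197 / (2 × 2.6 × 10^-9) = 137.35 million years.

137.35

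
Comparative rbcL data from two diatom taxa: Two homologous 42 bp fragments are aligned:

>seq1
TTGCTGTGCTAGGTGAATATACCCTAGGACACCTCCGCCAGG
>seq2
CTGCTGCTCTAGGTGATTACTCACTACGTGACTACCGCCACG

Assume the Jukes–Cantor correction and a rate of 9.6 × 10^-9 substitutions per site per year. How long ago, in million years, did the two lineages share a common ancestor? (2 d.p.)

20.79

The sequences differ at 13 of 42 sites, so p = 13/42 ≈ 0.309524.
d = −(3/4) ln(1 − 4p/3) = −0.75 ln(1 − 0.412699) = −0.75 ln(0.587301)
  = −0.75 × (-0.532218) = 0.399164 substitutions/site.
Under a molecular clock d = 2μt, so t = d/(2μ) = 0.399164 / (2 × 9.6 × 10^-9) = 20.79 million years.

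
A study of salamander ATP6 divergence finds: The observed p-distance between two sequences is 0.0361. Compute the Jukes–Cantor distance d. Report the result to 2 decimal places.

d = −(3/4) ln(1 − 4p/3) = −0.75 ln(1 − 0.048133) = −0.75 ln(0.951867)
  = −0.75 × (-0.049330) = 0.036998 substitutions/site.

0.04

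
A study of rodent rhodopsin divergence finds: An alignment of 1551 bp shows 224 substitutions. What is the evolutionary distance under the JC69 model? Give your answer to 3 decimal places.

0.160

p = 224/1551 ≈ 0.144423.
d = −(3/4) ln(1 − 4p/3) = −0.75 ln(1 − 0.192564) = −0.75 ln(0.807436)
  = −0.75 × (-0.213891) = 0.160418 substitutions/site.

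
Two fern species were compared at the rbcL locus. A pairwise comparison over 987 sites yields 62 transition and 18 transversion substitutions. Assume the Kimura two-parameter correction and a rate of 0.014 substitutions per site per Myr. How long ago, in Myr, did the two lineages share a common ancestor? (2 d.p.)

3.11

P = 62/987 ≈ 0.062817 and Q = 18/987 ≈ 0.018237.
Under the Kimura two-parameter model, d = −½ ln(1 − 2P − Q) − ¼ ln(1 − 2Q).
1 − 2P − Q = 0.856129, giving −½ ln(0.856129) = 0.077667.
1 − 2Q = 0.963526, giving −¼ ln(0.963526) = 0.009289.
d = 0.077667 + 0.009289 = 0.086956.
Under a molecular clock d = 2μt, so t = d/(2μ) = 0.086956 / (2 × 0.014) = 3.11 Myr.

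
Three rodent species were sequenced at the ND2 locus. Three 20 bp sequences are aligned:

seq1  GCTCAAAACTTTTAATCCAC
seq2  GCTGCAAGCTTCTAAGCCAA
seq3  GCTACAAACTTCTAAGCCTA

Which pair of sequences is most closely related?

seq2 and seq3

seq1–seq2: 6/20 differ, p = 0.300, d = 0.383.
seq1–seq3: 6/20 differ, p = 0.300, d = 0.383.
seq2–seq3: 3/20 differ, p = 0.150, d = 0.167.
The smallest distance is between seq2 and seq3.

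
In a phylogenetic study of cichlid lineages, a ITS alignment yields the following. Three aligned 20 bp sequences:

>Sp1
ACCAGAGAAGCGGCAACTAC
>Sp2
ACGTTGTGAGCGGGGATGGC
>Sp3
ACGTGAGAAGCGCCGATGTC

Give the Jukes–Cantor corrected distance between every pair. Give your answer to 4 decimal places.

d(Sp1,Sp2) = 0.9913, d(Sp1,Sp3) = 0.4715, d(Sp2,Sp3) = 0.4715

Sp1–Sp2: 11/20 sites differ → p = 0.55, d = −0.75 ln(1 − 0.733333) = 0.991316 ≈ 0.9913.
Sp1–Sp3: 7/20 sites differ → p = 0.35, d = −0.75 ln(1 − 0.466667) = 0.471457 ≈ 0.4715.
Sp2–Sp3: 7/20 sites differ → p = 0.35, d = −0.75 ln(1 − 0.466667) = 0.471457 ≈ 0.4715.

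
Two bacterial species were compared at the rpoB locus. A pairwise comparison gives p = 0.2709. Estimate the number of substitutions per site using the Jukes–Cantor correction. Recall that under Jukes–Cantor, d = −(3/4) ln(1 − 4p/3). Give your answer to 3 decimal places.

d = −(3/4) ln(1 − 4p/3) = −0.75 ln(1 − 0.3612) = −0.75 ln(0.6388)
  = −0.75 × (-0.448164) = 0.336123 substitutions/site.

0.336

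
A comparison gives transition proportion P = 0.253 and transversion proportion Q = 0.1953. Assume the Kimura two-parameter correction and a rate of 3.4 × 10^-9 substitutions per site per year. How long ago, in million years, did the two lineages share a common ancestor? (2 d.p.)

107.06

Under the Kimura two-parameter model, d = −½ ln(1 − 2P − Q) − ¼ ln(1 − 2Q).
1 − 2P − Q = 0.2987, giving −½ ln(0.2987) = 0.604158.
1 − 2Q = 0.6094, giving −¼ ln(0.6094) = 0.123820.
d = 0.604158 + 0.123820 = 0.727978.
Under a molecular clock d = 2μt, so t = d/(2μ) = 0.727978 / (2 × 3.4 × 10^-9) = 107.06 million years.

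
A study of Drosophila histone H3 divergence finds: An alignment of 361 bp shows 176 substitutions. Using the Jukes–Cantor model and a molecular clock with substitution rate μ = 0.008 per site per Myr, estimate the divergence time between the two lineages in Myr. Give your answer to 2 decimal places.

49.22

p = 176/361 ≈ 0.487535.
d = −(3/4) ln(1 − 4p/3) = −0.75 ln(1 − 0.650047) = −0.75 ln(0.349953)
  = −0.75 × (-1.049956) = 0.787467 substitutions/site.
Under a molecular clock d = 2μt, so t = d/(2μ) = 0.787467 / (2 × 0.008) = 49.22 Myr.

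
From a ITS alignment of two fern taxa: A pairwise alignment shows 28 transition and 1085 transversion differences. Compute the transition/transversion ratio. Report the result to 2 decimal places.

0.03

R = 28/1085 = 0.025806… ≈ 0.03 (to 2 d.p.).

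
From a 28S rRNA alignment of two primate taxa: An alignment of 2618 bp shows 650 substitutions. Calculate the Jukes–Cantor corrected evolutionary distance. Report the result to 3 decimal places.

p = 650/2618 ≈ 0.248281.
d = −(3/4) ln(1 − 4p/3) = −0.75 ln(1 − 0.331041) = −0.75 ln(0.668959)
  = −0.75 × (-0.402033) = 0.301525 substitutions/site.

0.302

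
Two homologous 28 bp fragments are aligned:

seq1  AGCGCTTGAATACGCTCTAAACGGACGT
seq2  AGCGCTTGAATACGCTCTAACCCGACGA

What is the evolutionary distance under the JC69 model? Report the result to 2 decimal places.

0.12

The sequences differ at 3 of 28 sites (21, 23, 28), so p = 3/28 ≈ 0.107143.
d = −(3/4) ln(1 − 4p/3) = −0.75 ln(1 − 0.142857) = −0.75 ln(0.857143)
  = −0.75 × (-0.154151) = 0.115613 substitutions/site.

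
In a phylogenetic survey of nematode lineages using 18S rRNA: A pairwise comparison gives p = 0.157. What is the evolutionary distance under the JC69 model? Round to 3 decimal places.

d = −(3/4) ln(1 − 4p/3) = −0.75 ln(1 − 0.209333) = −0.75 ln(0.790667)
  = −0.75 × (-0.234878) = 0.176159 substitutions/site.

0.176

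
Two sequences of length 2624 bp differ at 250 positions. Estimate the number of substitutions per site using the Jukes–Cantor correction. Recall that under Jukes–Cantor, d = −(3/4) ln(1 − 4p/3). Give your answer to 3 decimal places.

p = 250/2624 ≈ 0.095274.
d = −(3/4) ln(1 − 4p/3) = −0.75 ln(1 − 0.127032) = −0.75 ln(0.872968)
  = −0.75 × (-0.135856) = 0.101892 substitutions/site.

0.102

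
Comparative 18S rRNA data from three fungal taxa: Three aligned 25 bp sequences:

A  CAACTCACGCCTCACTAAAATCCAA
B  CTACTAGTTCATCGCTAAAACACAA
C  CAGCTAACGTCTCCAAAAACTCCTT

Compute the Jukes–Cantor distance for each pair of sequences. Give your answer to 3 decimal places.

A–B: 9/25 sites differ → p = 0.36, d = −0.75 ln(1 − 0.48) = 0.490445 ≈ 0.490.
A–C: 9/25 sites differ → p = 0.36, d = −0.75 ln(1 − 0.48) = 0.490445 ≈ 0.490.
B–C: 15/25 sites differ → p = 0.6, d = −0.75 ln(1 − 0.8) = 1.207078 ≈ 1.207.

d(A,B) = 0.490, d(A,C) = 0.490, d(B,C) = 1.207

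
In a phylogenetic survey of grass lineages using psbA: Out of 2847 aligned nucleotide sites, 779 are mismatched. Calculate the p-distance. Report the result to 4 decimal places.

p = 779/2847 = 0.273621… ≈ 0.2736 (to 4 d.p.).

0.2736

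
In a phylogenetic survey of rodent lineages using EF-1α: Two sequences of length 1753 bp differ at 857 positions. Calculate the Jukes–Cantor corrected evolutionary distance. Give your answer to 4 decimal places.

p = 857/1753 ≈ 0.488876.
d = −(3/4) ln(1 − 4p/3) = −0.75 ln(1 − 0.651835) = −0.75 ln(0.348165)
  = −0.75 × (-1.055079) = 0.791309 substitutions/site.

0.7913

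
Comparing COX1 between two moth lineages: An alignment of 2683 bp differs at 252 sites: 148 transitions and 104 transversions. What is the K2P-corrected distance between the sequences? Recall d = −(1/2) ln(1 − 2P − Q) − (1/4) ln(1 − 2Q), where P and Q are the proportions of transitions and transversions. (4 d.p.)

0.1009

P = 148/2683 ≈ 0.055162 and Q = 104/2683 ≈ 0.038763.
Under the Kimura two-parameter model, d = −½ ln(1 − 2P − Q) − ¼ ln(1 − 2Q).
1 − 2P − Q = 0.850913, giving −½ ln(0.850913) = 0.080723.
1 − 2Q = 0.922474, giving −¼ ln(0.922474) = 0.020174.
d = 0.080723 + 0.020174 = 0.100897.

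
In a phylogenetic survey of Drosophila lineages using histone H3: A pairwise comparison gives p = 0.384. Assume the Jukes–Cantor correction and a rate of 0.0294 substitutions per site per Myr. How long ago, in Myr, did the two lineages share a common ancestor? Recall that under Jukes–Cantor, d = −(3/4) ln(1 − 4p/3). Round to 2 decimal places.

d = −(3/4) ln(1 − 4p/3) = −0.75 ln(1 − 0.512) = −0.75 ln(0.488)
  = −0.75 × (-0.717440) = 0.538080 substitutions/site.
Under a molecular clock d = 2μt, so t = d/(2μ) = 0.538080 / (2 × 0.0294) = 9.15 Myr.

9.15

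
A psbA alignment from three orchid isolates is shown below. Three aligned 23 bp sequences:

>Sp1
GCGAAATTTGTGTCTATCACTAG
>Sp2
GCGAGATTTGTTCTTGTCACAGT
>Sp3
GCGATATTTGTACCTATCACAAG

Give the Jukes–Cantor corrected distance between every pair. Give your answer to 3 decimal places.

Sp1–Sp2: 8/23 sites differ → p ≈ 0.347826, d = −0.75 ln(1 − 0.463768) = 0.467391 ≈ 0.467.
Sp1–Sp3: 4/23 sites differ → p ≈ 0.173913, d = −0.75 ln(1 − 0.231884) = 0.197861 ≈ 0.198.
Sp2–Sp3: 6/23 sites differ → p ≈ 0.26087, d = −0.75 ln(1 − 0.347827) = 0.320584 ≈ 0.321.

d(Sp1,Sp2) = 0.467, d(Sp1,Sp3) = 0.198, d(Sp2,Sp3) = 0.321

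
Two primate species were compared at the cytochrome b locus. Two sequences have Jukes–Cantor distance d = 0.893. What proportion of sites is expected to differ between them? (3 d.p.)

p = (3/4)(1 − e^(−4d/3)) = 0.75 × (1 − e^(-1.190667)) = 0.75 × (1 − 0.304018) = 0.521987.

0.522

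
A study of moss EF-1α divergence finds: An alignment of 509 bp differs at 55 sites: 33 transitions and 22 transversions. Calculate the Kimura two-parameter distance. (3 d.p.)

P = 33/509 ≈ 0.064833 and Q = 22/509 ≈ 0.043222.
Under the Kimura two-parameter model, d = −½ ln(1 − 2P − Q) − ¼ ln(1 − 2Q).
1 − 2P − Q = 0.827112, giving −½ ln(0.827112) = 0.094908.
1 − 2Q = 0.913556, giving −¼ ln(0.913556) = 0.022603.
d = 0.094908 + 0.022603 = 0.117511.

0.118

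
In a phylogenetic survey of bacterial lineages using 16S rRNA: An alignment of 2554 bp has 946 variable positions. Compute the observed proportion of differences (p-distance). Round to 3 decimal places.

p = 946/2554 = 0.370399… ≈ 0.370 (to 3 d.p.).

0.370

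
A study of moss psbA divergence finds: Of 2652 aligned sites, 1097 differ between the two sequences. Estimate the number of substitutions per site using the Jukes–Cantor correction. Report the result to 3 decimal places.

0.601

p = 1097/2652 ≈ 0.41365.
d = −(3/4) ln(1 − 4p/3) = −0.75 ln(1 − 0.551533) = −0.75 ln(0.448467)
  = −0.75 × (-0.801920) = 0.601440 substitutions/site.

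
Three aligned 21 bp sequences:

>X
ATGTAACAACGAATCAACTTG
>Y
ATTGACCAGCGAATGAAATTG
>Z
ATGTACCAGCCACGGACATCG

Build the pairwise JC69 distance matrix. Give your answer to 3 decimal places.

X–Y: 6/21 sites differ → p ≈ 0.285714, d = −0.75 ln(1 − 0.380952) = 0.359679 ≈ 0.360.
X–Z: 9/21 sites differ → p ≈ 0.428571, d = −0.75 ln(1 − 0.571428) = 0.635472 ≈ 0.635.
Y–Z: 7/21 sites differ → p ≈ 0.333333, d = −0.75 ln(1 − 0.444444) = 0.440839 ≈ 0.441.

d(X,Y) = 0.360, d(X,Z) = 0.635, d(Y,Z) = 0.441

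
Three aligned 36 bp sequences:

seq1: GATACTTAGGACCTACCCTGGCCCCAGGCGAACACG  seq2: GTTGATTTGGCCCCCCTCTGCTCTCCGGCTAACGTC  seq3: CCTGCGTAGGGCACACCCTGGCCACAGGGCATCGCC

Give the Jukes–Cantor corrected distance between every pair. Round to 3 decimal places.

seq1–seq2: 16/36 sites differ → p ≈ 0.444444, d = −0.75 ln(1 − 0.592592) = 0.673455 ≈ 0.673.
seq1–seq3: 13/36 sites differ → p ≈ 0.361111, d = −0.75 ln(1 − 0.481481) = 0.492584 ≈ 0.493.
seq2–seq3: 17/36 sites differ → p ≈ 0.472222, d = −0.75 ln(1 − 0.629629) = 0.744938 ≈ 0.745.

d(seq1,seq2) = 0.673, d(seq1,seq3) = 0.493, d(seq2,seq3) = 0.745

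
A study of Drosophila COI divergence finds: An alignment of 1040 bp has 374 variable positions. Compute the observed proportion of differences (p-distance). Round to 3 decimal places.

p = 374/1040 = 0.359615… ≈ 0.360 (to 3 d.p.).

0.360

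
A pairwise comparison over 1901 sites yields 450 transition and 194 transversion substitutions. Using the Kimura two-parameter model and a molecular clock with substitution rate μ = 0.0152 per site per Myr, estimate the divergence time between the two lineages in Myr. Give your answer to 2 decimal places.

P = 450/1901 ≈ 0.236718 and Q = 194/1901 ≈ 0.102052.
Under the Kimura two-parameter model, d = −½ ln(1 − 2P − Q) − ¼ ln(1 − 2Q).
1 − 2P − Q = 0.424512, giving −½ ln(0.424512) = 0.428408.
1 − 2Q = 0.795896, giving −¼ ln(0.795896) = 0.057072.
d = 0.428408 + 0.057072 = 0.485480.
Under a molecular clock d = 2μt, so t = d/(2μ) = 0.485480 / (2 × 0.0152) = 15.97 Myr.

15.97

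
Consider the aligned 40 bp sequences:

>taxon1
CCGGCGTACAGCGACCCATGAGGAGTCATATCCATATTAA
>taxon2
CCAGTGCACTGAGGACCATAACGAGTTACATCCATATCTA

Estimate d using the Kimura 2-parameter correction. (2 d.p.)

Of 40 sites, 8 differences are transitions and 5 are transversions, so P = 8/40 = 0.2 and Q = 5/40 = 0.125.
Under the Kimura two-parameter model, d = −½ ln(1 − 2P − Q) − ¼ ln(1 − 2Q).
1 − 2P − Q = 0.475, giving −½ ln(0.475) = 0.372220.
1 − 2Q = 0.75, giving −¼ ln(0.75) = 0.071921.
d = 0.372220 + 0.071921 = 0.444141.

0.44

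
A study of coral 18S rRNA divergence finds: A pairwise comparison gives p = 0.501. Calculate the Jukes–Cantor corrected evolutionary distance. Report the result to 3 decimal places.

0.827

d = −(3/4) ln(1 − 4p/3) = −0.75 ln(1 − 0.668) = −0.75 ln(0.332)
  = −0.75 × (-1.102620) = 0.826965 substitutions/site.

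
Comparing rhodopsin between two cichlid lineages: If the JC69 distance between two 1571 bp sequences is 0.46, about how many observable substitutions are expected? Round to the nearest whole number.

Invert JC69: p = (3/4)(1 − e^(−4d/3)) = 0.75 × (1 − e^(-0.613333)) = 0.75 × (1 − 0.541543) = 0.343843.
Expected differing sites = pL ≈ 0.343843 × 1571 = 540.177353 ≈ 540.

540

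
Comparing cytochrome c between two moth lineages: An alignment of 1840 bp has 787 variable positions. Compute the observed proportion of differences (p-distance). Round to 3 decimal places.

0.428

p = 787/1840 = 0.427717… ≈ 0.428 (to 3 d.p.).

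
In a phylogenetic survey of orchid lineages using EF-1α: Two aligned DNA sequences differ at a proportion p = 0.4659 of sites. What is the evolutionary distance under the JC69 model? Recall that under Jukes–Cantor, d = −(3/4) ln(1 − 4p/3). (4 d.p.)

0.7281

d = −(3/4) ln(1 − 4p/3) = −0.75 ln(1 − 0.6212) = −0.75 ln(0.3788)
  = −0.75 × (-0.970747) = 0.728060 substitutions/site.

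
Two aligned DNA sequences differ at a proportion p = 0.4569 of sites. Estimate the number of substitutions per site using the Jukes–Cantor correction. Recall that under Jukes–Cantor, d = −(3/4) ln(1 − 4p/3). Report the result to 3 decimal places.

0.705

d = −(3/4) ln(1 − 4p/3) = −0.75 ln(1 − 0.6092) = −0.75 ln(0.3908)
  = −0.75 × (-0.939559) = 0.704669 substitutions/site.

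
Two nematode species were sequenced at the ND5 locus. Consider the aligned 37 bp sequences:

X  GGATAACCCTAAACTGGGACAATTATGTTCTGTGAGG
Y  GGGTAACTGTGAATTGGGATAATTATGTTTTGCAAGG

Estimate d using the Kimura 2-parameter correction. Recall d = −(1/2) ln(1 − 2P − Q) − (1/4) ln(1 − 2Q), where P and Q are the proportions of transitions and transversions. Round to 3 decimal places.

Of 37 sites, 8 differences are transitions and 1 are transversions, so P = 8/37 ≈ 0.216216 and Q = 1/37 ≈ 0.027027.
Under the Kimura two-parameter model, d = −½ ln(1 − 2P − Q) − ¼ ln(1 − 2Q).
1 − 2P − Q = 0.540541, giving −½ ln(0.540541) = 0.307592.
1 − 2Q = 0.945946, giving −¼ ln(0.945946) = 0.013892.
d = 0.307592 + 0.013892 = 0.321484.

0.321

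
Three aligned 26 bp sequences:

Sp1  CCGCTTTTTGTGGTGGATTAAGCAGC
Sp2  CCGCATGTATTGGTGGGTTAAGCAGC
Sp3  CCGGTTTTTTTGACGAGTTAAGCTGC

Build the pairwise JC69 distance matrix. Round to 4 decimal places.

d(Sp1,Sp2) = 0.2222, d(Sp1,Sp3) = 0.3335, d(Sp2,Sp3) = 0.3961

Sp1–Sp2: 5/26 sites differ → p ≈ 0.192308, d = −0.75 ln(1 − 0.256411) = 0.222200 ≈ 0.2222.
Sp1–Sp3: 7/26 sites differ → p ≈ 0.269231, d = −0.75 ln(1 − 0.358975) = 0.333515 ≈ 0.3335.
Sp2–Sp3: 8/26 sites differ → p ≈ 0.307692, d = −0.75 ln(1 − 0.410256) = 0.396050 ≈ 0.3961.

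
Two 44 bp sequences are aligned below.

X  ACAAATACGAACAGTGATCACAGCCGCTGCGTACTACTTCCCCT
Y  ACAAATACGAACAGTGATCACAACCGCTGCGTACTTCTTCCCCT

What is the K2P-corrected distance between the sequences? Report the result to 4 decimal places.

Of 44 sites, 1 differences are transitions and 1 are transversions, so P = 1/44 ≈ 0.022727 and Q = 1/44 ≈ 0.022727.
Under the Kimura two-parameter model, d = −½ ln(1 − 2P − Q) − ¼ ln(1 − 2Q).
1 − 2P − Q = 0.931819, giving −½ ln(0.931819) = 0.035308.
1 − 2Q = 0.954546, giving −¼ ln(0.954546) = 0.011630.
d = 0.035308 + 0.011630 = 0.046938.

0.0469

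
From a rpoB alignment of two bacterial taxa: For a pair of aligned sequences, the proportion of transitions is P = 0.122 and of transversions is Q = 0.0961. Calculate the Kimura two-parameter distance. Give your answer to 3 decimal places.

Under the Kimura two-parameter model, d = −½ ln(1 − 2P − Q) − ¼ ln(1 − 2Q).
1 − 2P − Q = 0.6599, giving −½ ln(0.6599) = 0.207833.
1 − 2Q = 0.8078, giving −¼ ln(0.8078) = 0.053360.
d = 0.207833 + 0.053360 = 0.261193.

0.261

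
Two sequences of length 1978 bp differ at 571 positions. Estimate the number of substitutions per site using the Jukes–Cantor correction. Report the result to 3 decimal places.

p = 571/1978 ≈ 0.288675.
d = −(3/4) ln(1 − 4p/3) = −0.75 ln(1 − 0.3849) = −0.75 ln(0.6151)
  = −0.75 × (-0.485970) = 0.364478 substitutions/site.

0.364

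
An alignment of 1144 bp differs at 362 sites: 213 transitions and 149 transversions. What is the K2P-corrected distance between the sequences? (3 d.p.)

P = 213/1144 ≈ 0.186189 and Q = 149/1144 ≈ 0.130245.
Under the Kimura two-parameter model, d = −½ ln(1 − 2P − Q) − ¼ ln(1 − 2Q).
1 − 2P − Q = 0.497377, giving −½ ln(0.497377) = 0.349203.
1 − 2Q = 0.73951, giving −¼ ln(0.73951) = 0.075442.
d = 0.349203 + 0.075442 = 0.424645.

0.425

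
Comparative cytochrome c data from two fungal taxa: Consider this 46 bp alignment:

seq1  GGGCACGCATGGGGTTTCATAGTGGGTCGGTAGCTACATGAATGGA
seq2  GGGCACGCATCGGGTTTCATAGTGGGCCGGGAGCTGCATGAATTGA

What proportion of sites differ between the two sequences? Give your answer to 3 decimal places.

The sequences differ at 5 of 46 positions (sites 11, 27, 31, 36, 44).
p = 5/46 = 0.108695… ≈ 0.109 (to 3 d.p.).

0.109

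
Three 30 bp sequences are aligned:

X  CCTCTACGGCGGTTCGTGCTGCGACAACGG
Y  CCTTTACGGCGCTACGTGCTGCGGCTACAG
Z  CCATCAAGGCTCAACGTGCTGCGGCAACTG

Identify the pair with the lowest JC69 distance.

X–Y: 6/30 differ, p = 0.200, d = 0.233.
X–Z: 10/30 differ, p = 0.333, d = 0.441.
Y–Z: 7/30 differ, p = 0.233, d = 0.280.
The smallest distance is between X and Y.

X and Y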